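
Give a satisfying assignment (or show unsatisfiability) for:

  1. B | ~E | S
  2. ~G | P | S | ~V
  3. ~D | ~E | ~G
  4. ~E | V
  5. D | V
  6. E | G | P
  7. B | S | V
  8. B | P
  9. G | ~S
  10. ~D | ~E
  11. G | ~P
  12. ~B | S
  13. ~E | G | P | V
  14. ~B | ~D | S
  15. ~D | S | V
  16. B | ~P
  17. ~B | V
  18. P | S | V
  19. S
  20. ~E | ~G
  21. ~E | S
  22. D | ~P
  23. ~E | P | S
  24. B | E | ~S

B: True, S: True, G: True, P: False, V: True, E: False, D: True

Unit clause (S) forces S = True.
In (G | ~S) only G is left, so G = True.
In (~E | ~G) only ~E is left, so E = False.
In (B | E | ~S) only B is left, so B = True.
In (~B | V) only V is left, so V = True.
Set P = False.
Set D = True.
All clauses satisfied.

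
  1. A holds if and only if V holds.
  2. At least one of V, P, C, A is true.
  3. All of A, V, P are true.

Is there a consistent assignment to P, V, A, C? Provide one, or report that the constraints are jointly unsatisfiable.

P = True; V = True; A = True; C = False

  (1) A=T, V=T — same ✓
  (2) {V, P, C, A}: 3 true — at least one ✓
  (3) {A, V, P}: all 3 true ✓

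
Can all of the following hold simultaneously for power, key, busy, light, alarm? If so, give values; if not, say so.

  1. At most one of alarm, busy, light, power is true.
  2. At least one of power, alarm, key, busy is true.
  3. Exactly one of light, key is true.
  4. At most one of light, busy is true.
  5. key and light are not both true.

power = False, key = True, busy = False, light = False, alarm = False

  (1) {alarm, busy, light, power}: 0 true — at most one ✓
  (2) {power, alarm, key, busy}: 1 true — at least one ✓
  (3) {light, key}: 1 true — exactly one ✓
  (4) {light, busy}: 0 true — at most one ✓
  (5) key=T, light=F — not both ✓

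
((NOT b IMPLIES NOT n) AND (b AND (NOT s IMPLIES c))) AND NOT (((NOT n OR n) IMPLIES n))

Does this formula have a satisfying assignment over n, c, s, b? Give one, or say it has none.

n: False, c: False, s: True, b: True

  (NOT b IMPLIES NOT n) AND (b AND (NOT s IMPLIES c)) = True
    NOT b IMPLIES NOT n = True
      NOT b = False
      NOT n = True
    b AND (NOT s IMPLIES c) = True
      NOT s IMPLIES c = True
        NOT s = False
  NOT (((NOT n OR n) IMPLIES n)) = True
    (NOT n OR n) IMPLIES n = False
      NOT n OR n = True
        NOT n = True
Both conjuncts True, so the formula holds.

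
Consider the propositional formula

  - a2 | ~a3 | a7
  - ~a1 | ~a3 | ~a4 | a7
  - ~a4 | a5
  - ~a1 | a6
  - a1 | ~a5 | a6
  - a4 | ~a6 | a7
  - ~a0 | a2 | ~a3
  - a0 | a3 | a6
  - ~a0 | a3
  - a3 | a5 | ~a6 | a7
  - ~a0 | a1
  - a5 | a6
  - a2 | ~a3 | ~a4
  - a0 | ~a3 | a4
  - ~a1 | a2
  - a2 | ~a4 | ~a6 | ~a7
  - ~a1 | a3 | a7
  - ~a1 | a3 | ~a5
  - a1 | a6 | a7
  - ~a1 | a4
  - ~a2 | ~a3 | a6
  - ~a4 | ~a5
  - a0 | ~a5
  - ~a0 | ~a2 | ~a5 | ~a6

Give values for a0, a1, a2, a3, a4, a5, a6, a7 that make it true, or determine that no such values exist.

a0=F, a1=F, a2=T, a3=F, a4=F, a5=F, a6=T, a7=T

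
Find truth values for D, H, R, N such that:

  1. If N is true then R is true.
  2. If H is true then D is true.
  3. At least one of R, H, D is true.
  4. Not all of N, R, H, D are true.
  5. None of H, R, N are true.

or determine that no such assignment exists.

D = True, H = False, R = False, N = False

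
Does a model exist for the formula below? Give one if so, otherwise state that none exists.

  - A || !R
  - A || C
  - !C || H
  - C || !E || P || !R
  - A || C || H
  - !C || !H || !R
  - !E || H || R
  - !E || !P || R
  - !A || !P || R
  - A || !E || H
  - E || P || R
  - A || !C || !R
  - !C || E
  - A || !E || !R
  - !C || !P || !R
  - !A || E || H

A=T, R=F, H=T, P=F, C=F, E=T

Set A = True.
Set R = False.
  then (!A || !P || R) forces P = False.
  then (E || P || R) forces E = True.
  then (!E || H || R) forces H = True.
Set C = False.
All clauses satisfied.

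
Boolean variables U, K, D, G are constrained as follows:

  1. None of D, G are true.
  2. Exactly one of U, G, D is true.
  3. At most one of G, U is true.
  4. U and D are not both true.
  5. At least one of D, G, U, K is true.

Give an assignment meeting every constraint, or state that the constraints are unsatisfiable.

U = True; K = False; D = False; G = False

  (1) {D, G}: 0 true — none ✓
  (2) {U, G, D}: 1 true — exactly one ✓
  (3) {G, U}: 1 true — at most one ✓
  (4) U=T, D=F — not both ✓
  (5) {D, G, U, K}: 1 true — at least one ✓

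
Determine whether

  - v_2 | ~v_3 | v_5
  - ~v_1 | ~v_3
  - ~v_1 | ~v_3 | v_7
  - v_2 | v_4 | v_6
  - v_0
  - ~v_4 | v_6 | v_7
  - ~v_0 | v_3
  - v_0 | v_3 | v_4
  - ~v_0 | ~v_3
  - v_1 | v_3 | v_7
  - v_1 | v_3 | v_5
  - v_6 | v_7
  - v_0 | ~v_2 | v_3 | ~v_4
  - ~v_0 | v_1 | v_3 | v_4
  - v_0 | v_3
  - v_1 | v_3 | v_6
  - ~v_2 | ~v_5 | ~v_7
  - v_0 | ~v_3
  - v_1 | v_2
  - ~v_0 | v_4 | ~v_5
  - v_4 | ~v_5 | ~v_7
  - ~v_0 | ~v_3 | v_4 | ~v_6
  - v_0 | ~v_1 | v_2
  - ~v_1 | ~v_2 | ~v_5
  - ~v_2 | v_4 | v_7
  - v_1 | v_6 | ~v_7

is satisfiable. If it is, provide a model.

Unsatisfiable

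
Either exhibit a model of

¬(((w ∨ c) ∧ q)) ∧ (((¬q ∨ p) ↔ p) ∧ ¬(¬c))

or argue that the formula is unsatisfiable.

w=T, p=T, q=F, c=T

  ¬(((w ∨ c) ∧ q)) = True
    (w ∨ c) ∧ q = False
      w ∨ c = True
  ((¬q ∨ p) ↔ p) ∧ ¬(¬c) = True
    (¬q ∨ p) ↔ p = True
      ¬q ∨ p = True
        ¬q = True
    ¬(¬c) = True
      ¬c = False
Both conjuncts True, so the formula holds.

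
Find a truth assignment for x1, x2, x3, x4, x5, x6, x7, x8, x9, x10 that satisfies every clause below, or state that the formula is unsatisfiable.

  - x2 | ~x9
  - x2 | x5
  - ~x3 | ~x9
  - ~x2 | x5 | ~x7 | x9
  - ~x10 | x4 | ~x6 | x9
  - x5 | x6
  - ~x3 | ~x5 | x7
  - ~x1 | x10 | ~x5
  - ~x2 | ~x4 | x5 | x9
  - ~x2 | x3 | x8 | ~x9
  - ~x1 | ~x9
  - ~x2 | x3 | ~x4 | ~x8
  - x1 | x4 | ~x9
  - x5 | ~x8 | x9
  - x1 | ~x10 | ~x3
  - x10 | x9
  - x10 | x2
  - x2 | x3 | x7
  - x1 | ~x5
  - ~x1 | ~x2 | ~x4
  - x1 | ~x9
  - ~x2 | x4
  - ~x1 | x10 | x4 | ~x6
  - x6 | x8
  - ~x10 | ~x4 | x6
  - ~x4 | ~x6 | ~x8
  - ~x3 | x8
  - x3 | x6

Set x1 = True.
  then (~x1 | ~x9) forces x9 = False.
  then (x10 | x9) forces x10 = True.
Set x2 = False.
  then (x2 | x5) forces x5 = True.
Set x3 = True.
  then (~x3 | ~x5 | x7) forces x7 = True.
  then (~x3 | x8) forces x8 = True.
Try x4 = True:
  (~x10 | ~x4 | x6) forces x6 = True.
  clause (~x4 | ~x6 | ~x8) is falsified — backtrack.
So x4 = False.
  then (~x10 | x4 | ~x6 | x9) forces x6 = False.
All clauses satisfied.

x1=T, x2=F, x3=T, x4=F, x5=T, x6=F, x7=T, x8=T, x9=F, x10=T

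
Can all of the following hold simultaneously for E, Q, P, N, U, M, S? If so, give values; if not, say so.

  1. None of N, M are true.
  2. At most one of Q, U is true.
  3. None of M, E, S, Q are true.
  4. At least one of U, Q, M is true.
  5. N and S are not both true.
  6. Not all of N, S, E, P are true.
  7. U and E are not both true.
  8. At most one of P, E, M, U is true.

E = False; Q = False; P = False; N = False; U = True; M = False; S = False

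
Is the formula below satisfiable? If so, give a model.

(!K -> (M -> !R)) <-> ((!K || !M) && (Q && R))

Q = True, R = True, M = False, K = True

  (!K -> (M -> !R)) <-> ((!K || !M) && (Q && R)) = True
    !K -> (M -> !R) = True
      !K = False
      M -> !R = True
        !R = False
    (!K || !M) && (Q && R) = True
      !K || !M = True
        !K = False
        !M = True
      Q && R = True
The formula evaluates to True.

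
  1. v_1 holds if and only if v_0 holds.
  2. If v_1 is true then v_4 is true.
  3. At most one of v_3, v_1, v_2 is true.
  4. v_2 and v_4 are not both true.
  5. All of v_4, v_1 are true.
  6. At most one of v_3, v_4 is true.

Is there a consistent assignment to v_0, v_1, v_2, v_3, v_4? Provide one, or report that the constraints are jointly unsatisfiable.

v_0 = True, v_1 = True, v_2 = False, v_3 = False, v_4 = True

  (1) v_1=T, v_0=T — same ✓
  (2) v_1=T ⇒ v_4: T ✓
  (3) {v_3, v_1, v_2}: 1 true — at most one ✓
  (4) v_2=F, v_4=T — not both ✓
  (5) {v_4, v_1}: all 2 true ✓
  (6) {v_3, v_4}: 1 true — at most one ✓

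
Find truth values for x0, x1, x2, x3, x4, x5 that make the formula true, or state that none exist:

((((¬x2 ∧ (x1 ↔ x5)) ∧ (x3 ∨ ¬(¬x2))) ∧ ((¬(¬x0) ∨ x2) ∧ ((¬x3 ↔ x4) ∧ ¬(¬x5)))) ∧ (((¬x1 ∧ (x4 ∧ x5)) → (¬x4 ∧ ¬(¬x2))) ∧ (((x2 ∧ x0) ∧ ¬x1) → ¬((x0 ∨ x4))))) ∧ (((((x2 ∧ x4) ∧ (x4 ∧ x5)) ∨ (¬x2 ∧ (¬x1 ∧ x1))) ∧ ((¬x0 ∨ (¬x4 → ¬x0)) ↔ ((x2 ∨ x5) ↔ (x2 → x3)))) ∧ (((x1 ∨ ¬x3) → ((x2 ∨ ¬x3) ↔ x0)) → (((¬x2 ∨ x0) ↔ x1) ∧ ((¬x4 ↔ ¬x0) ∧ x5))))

Unsatisfiable — no assignment works.

Case x2 = True: the conjunct ¬x2 is False.
Case x2 = False: the formula simplifies to ((((x1 ↔ x5) ∧ x3) ∧ (¬(¬x0) ∧ ((¬x3 ↔ x4) ∧ ¬(¬x5)))) ∧ ¬((¬x1 ∧ (x4 ∧ x5)))) ∧ (((¬x1 ∧ x1) ∧ ((¬x0 ∨ (¬x4 → ¬x0)) ↔ x5)) ∧ (((x1 ∨ ¬x3) → (¬x3 ↔ x0)) → (x1 ∧ ((¬x4 ↔ ¬x0) ∧ x5)))).
  x1 = True: the conjunct ¬x1 is False.
  x1 = False: the conjunct x1 is False.
Both cases fail — unsatisfiable.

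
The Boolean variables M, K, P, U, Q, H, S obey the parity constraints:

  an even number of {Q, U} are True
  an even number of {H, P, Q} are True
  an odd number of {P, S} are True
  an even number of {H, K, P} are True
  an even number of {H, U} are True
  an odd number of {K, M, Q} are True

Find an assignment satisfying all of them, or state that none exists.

M = True, K = False, P = False, U = False, Q = False, H = False, S = True

{Q, U}: 0 true → even ✓
{H, P, Q}: 0 true → even ✓
{P, S}: 1 true → odd ✓
{H, K, P}: 0 true → even ✓
{H, U}: 0 true → even ✓
{K, M, Q}: 1 true → odd ✓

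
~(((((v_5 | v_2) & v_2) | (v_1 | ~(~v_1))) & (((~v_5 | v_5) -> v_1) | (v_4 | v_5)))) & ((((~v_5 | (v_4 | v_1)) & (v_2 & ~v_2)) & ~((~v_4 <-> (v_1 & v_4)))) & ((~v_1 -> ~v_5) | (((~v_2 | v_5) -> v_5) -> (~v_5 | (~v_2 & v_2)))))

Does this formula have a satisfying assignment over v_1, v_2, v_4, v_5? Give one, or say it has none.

Unsatisfiable — no assignment works.

Case v_2 = True: the conjunct ~v_2 is False.
Case v_2 = False: the conjunct v_2 is False.
Both cases fail — unsatisfiable.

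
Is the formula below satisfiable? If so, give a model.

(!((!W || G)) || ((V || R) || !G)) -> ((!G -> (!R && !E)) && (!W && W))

W=T, G=T, R=F, V=F, E=F

  (!((!W || G)) || ((V || R) || !G)) -> ((!G -> (!R && !E)) && (!W && W)) = True
    !((!W || G)) || ((V || R) || !G) = False
      !((!W || G)) = False
        !W || G = True
          !W = False
      (V || R) || !G = False
        V || R = False
        !G = False
    (!G -> (!R && !E)) && (!W && W) = False
      !G -> (!R && !E) = True
        !G = False
        !R && !E = True
          !R = True
          !E = True
      !W && W = False
        !W = False
The formula evaluates to True.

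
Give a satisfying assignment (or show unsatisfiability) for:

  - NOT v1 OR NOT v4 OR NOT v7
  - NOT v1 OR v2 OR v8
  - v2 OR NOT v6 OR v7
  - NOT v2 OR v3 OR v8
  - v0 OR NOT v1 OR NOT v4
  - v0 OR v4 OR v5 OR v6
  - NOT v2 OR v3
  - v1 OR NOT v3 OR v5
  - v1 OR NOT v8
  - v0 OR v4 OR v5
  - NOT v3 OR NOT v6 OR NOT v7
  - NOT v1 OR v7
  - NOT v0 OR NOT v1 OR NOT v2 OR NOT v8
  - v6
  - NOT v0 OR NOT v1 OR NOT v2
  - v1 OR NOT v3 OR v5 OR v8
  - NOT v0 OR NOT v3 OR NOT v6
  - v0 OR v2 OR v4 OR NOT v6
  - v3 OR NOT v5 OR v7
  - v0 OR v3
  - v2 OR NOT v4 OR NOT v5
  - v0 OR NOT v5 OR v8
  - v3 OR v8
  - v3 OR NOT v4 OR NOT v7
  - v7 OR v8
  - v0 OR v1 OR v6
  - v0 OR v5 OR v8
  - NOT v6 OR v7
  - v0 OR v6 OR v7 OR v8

v0 = True; v1 = True; v2 = False; v3 = False; v4 = False; v5 = False; v6 = True; v7 = True; v8 = True

Unit clause (v6) forces v6 = True.
In (NOT v6 OR v7) only v7 is left, so v7 = True.
In (NOT v3 OR NOT v6 OR NOT v7) only NOT v3 is left, so v3 = False.
In (v0 OR v3) only v0 is left, so v0 = True.
In (v3 OR v8) only v8 is left, so v8 = True.
In (v3 OR NOT v4 OR NOT v7) only NOT v4 is left, so v4 = False.
In (NOT v2 OR v3) only NOT v2 is left, so v2 = False.
In (v1 OR NOT v8) only v1 is left, so v1 = True.
Set v5 = False.
All clauses satisfied.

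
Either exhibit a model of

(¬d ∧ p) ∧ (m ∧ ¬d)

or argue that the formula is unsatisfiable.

d = False, p = True, m = True

  ¬d ∧ p = True
    ¬d = True
  m ∧ ¬d = True
    ¬d = True
Both conjuncts True, so the formula holds.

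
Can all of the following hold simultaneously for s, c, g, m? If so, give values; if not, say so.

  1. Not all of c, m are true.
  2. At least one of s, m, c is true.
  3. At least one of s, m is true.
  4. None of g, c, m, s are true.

Case s = True:
  Constraint (4) is violated (s=T) — contradiction.
Case s = False:
  (3) with s=F forces m = True.
  Constraint (4) is violated (m=T) — contradiction.
Both cases fail — unsatisfiable.

Unsatisfiable — no assignment works.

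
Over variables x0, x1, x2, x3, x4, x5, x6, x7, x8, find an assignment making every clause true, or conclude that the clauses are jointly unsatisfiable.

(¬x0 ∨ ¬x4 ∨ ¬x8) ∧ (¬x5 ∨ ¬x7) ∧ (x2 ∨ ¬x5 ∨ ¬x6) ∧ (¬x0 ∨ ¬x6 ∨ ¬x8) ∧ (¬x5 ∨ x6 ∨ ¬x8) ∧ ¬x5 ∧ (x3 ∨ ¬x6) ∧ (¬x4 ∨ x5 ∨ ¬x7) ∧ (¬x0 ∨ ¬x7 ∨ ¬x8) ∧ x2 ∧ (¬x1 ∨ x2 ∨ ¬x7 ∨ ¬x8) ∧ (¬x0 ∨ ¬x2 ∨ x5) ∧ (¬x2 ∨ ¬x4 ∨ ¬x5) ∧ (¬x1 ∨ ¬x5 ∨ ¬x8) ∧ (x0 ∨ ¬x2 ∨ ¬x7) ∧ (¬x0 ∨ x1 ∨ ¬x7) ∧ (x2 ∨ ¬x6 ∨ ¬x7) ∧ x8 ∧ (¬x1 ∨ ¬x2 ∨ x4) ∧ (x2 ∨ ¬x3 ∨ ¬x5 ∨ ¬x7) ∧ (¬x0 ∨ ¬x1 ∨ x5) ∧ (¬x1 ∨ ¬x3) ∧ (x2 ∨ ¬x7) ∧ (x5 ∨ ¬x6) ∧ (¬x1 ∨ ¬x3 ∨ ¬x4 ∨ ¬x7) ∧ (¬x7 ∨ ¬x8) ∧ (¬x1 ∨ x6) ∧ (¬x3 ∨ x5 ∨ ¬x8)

x0 = False, x1 = False, x2 = True, x3 = False, x4 = False, x5 = False, x6 = False, x7 = False, x8 = True

Unit clause (¬x5) forces x5 = False.
Unit clause (x2) forces x2 = True.
In (¬x0 ∨ ¬x2 ∨ x5) only ¬x0 is left, so x0 = False.
In (x0 ∨ ¬x2 ∨ ¬x7) only ¬x7 is left, so x7 = False.
Unit clause (x8) forces x8 = True.
In (x5 ∨ ¬x6) only ¬x6 is left, so x6 = False.
In (¬x1 ∨ x6) only ¬x1 is left, so x1 = False.
In (¬x3 ∨ x5 ∨ ¬x8) only ¬x3 is left, so x3 = False.
Set x4 = False.
All clauses satisfied.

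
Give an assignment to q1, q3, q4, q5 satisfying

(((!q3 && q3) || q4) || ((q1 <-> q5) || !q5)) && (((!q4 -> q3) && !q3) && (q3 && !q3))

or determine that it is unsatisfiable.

Unsatisfiable

Case q3 = True: the conjunct !q3 is False.
Case q3 = False: the conjunct q3 is False.
Both cases fail — unsatisfiable.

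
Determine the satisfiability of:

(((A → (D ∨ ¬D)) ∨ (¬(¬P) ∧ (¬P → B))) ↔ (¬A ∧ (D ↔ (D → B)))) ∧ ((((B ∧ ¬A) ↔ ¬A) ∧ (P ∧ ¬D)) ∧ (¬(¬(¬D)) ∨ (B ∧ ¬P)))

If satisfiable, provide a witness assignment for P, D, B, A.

Case D = True: the conjunct ¬D is False.
Case D = False: the conjunct ((A → (D ∨ ¬D)) ∨ (¬(¬P) ∧ (¬P → B))) ↔ (¬A ∧ (D ↔ (D → B))) becomes (True ∨ (¬(¬P) ∧ (¬P → B))) ↔ (¬A ∧ False) = False.
Both cases fail — unsatisfiable.

No satisfying assignment exists.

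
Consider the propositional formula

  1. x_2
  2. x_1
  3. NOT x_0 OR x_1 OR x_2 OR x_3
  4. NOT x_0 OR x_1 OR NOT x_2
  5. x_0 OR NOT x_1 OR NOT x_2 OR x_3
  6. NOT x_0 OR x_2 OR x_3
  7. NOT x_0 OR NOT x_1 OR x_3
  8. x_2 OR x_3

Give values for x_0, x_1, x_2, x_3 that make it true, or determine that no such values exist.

Unit clause (x_2) forces x_2 = True.
Unit clause (x_1) forces x_1 = True.
Set x_0 = False.
  then (x_0 OR NOT x_1 OR NOT x_2 OR x_3) forces x_3 = True.
Check each clause:
  (x_2): x_2 holds.
  (x_1): x_1 holds.
  (NOT x_0 OR x_1 OR x_2 OR x_3): NOT x_0 holds.
  (NOT x_0 OR x_1 OR NOT x_2): NOT x_0 holds.
  (x_0 OR NOT x_1 OR NOT x_2 OR x_3): x_3 holds.
  (NOT x_0 OR x_2 OR x_3): NOT x_0 holds.
  (NOT x_0 OR NOT x_1 OR x_3): NOT x_0 holds.
  (x_2 OR x_3): x_2 holds.
All clauses satisfied.

x_0 = False; x_1 = True; x_2 = True; x_3 = True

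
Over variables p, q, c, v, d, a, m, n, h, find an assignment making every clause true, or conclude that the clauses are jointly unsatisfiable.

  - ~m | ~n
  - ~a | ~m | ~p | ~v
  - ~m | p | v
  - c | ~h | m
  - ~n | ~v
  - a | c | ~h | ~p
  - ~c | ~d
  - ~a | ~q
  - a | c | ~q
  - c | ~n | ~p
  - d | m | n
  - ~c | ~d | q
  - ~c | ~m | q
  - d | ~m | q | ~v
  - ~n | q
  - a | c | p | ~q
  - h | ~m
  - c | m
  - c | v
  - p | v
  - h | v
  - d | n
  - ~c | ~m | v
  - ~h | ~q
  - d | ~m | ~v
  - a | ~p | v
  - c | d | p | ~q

p = False, q = False, c = False, v = True, d = True, a = True, m = True, n = False, h = True

Set p = False.
  then (p | v) forces v = True.
  then (~n | ~v) forces n = False.
  then (d | n) forces d = True.
  then (~c | ~d) forces c = False.
  then (c | m) forces m = True.
  then (h | ~m) forces h = True.
  then (~h | ~q) forces q = False.
Set a = True.
All clauses satisfied.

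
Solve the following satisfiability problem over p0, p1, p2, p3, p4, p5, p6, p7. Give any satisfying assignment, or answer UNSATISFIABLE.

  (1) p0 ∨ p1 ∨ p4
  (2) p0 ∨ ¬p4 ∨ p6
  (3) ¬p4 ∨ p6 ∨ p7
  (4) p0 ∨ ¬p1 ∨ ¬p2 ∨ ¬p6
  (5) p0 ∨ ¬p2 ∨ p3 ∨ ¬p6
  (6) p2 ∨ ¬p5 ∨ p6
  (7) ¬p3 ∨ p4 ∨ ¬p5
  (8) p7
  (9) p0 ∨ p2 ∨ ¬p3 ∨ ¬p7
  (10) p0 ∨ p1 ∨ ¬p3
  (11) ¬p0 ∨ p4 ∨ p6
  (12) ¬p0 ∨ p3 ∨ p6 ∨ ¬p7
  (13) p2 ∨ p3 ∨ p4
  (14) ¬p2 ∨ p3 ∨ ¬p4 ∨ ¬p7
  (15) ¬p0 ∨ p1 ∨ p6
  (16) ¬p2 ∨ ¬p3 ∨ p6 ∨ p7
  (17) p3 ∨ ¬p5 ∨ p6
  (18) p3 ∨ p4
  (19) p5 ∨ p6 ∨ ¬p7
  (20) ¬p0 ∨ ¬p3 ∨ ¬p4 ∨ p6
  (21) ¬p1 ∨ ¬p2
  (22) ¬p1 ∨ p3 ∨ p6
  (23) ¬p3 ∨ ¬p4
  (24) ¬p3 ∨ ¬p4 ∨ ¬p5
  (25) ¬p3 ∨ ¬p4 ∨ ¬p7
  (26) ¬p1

p0=F, p1=F, p2=F, p3=F, p4=T, p5=F, p6=T, p7=T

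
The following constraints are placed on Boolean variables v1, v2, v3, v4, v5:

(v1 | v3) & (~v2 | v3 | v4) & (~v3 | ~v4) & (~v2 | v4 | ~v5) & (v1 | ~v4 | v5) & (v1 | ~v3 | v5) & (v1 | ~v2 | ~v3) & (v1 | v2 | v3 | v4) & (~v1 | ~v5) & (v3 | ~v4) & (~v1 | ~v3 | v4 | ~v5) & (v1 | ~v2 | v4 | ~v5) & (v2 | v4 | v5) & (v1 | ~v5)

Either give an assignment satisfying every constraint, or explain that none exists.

v1 = True, v2 = True, v3 = True, v4 = False, v5 = False

Set v1 = True.
  then (~v1 | ~v5) forces v5 = False.
Set v2 = True.
Try v3 = False:
  (~v2 | v3 | v4) forces v4 = True.
  clause (v3 | ~v4) is falsified — backtrack.
So v3 = True.
  then (~v3 | ~v4) forces v4 = False.
All clauses satisfied.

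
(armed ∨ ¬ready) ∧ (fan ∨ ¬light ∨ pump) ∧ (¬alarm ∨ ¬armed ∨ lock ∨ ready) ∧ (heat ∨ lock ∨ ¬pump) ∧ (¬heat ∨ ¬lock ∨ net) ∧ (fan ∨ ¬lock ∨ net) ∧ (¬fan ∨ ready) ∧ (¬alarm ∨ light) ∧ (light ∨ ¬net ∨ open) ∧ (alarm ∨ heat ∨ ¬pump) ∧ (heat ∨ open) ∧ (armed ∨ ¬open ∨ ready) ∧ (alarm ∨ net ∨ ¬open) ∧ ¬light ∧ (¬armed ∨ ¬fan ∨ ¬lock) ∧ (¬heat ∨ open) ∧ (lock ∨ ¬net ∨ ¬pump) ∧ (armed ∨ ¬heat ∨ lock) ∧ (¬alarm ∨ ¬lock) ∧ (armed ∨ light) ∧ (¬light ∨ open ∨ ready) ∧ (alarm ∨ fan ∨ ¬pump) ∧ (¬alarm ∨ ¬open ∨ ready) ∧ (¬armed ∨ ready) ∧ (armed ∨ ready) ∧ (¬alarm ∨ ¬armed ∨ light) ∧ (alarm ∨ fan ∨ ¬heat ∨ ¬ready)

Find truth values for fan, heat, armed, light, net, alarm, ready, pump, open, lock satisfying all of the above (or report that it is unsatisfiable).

fan: False, heat: False, armed: True, light: False, net: True, alarm: False, ready: True, pump: False, open: True, lock: True

Unit clause (¬light) forces light = False.
In (armed ∨ light) only armed is left, so armed = True.
In (¬armed ∨ ready) only ready is left, so ready = True.
In (¬alarm ∨ ¬armed ∨ light) only ¬alarm is left, so alarm = False.
Set fan = False.
  then (alarm ∨ fan ∨ ¬pump) forces pump = False.
  then (alarm ∨ fan ∨ ¬heat ∨ ¬ready) forces heat = False.
  then (heat ∨ open) forces open = True.
  then (alarm ∨ net ∨ ¬open) forces net = True.
Set lock = True.
All clauses satisfied.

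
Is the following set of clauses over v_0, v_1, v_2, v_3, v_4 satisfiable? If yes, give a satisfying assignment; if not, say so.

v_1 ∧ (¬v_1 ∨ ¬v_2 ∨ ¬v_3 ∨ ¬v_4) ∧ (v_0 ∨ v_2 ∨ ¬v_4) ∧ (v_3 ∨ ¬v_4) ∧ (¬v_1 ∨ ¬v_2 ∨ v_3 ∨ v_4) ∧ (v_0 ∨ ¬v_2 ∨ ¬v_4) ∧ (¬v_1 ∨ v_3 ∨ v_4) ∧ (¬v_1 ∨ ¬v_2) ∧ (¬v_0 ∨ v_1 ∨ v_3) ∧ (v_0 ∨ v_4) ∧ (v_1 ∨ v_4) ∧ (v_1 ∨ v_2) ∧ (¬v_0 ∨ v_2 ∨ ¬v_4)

v_0=T; v_1=T; v_2=F; v_3=T; v_4=F

Unit clause (v_1) forces v_1 = True.
In (¬v_1 ∨ ¬v_2) only ¬v_2 is left, so v_2 = False.
Set v_0 = True.
  then (¬v_0 ∨ v_2 ∨ ¬v_4) forces v_4 = False.
  then (¬v_1 ∨ v_3 ∨ v_4) forces v_3 = True.
All clauses satisfied.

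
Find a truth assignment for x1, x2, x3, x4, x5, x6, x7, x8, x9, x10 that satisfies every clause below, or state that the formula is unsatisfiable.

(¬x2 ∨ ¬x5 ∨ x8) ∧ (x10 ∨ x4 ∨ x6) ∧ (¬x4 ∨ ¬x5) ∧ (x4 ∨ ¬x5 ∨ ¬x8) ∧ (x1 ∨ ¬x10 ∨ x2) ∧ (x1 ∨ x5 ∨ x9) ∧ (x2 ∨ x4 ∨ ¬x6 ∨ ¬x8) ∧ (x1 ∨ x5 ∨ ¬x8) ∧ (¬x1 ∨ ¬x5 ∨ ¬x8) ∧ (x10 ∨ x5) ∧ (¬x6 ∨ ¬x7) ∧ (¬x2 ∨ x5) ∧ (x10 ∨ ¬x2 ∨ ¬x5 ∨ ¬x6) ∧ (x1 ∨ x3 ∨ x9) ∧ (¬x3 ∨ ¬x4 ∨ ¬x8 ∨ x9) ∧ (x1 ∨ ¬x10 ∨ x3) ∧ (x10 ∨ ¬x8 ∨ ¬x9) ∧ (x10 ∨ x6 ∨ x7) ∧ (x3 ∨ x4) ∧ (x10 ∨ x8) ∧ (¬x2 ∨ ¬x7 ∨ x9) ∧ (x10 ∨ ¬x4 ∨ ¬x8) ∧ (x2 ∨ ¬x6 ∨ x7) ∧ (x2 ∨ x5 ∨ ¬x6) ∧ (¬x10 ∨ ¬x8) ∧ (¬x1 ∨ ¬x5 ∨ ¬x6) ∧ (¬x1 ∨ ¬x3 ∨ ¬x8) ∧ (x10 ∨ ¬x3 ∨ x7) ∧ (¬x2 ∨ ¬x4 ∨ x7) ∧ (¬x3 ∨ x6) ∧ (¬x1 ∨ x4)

x1 = True; x2 = False; x3 = False; x4 = True; x5 = False; x6 = False; x7 = True; x8 = False; x9 = False; x10 = True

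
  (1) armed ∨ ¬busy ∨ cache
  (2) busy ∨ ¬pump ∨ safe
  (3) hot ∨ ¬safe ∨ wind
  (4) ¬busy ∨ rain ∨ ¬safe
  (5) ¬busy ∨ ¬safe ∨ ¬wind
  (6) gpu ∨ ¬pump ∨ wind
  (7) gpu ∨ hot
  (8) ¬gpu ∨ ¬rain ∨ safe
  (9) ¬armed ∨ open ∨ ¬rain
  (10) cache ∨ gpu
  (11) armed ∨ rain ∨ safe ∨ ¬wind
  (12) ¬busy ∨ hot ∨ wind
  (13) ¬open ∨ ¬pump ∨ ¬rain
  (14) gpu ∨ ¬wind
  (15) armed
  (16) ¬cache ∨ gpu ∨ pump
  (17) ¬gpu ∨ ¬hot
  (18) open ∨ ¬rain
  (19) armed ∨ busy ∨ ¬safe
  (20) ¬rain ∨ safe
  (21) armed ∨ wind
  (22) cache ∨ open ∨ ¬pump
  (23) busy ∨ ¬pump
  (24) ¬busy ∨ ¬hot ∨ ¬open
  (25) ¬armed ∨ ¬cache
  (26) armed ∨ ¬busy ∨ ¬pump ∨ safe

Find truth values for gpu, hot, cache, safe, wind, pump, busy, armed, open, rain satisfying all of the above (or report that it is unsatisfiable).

gpu = True; hot = False; cache = False; safe = False; wind = True; pump = True; busy = True; armed = True; open = True; rain = False

Unit clause (armed) forces armed = True.
In (¬armed ∨ ¬cache) only ¬cache is left, so cache = False.
In (cache ∨ gpu) only gpu is left, so gpu = True.
In (¬gpu ∨ ¬hot) only ¬hot is left, so hot = False.
Set safe = False.
  then (¬gpu ∨ ¬rain ∨ safe) forces rain = False.
Set wind = True.
Set pump = True.
  then (busy ∨ ¬pump ∨ safe) forces busy = True.
  then (cache ∨ open ∨ ¬pump) forces open = True.
All clauses satisfied.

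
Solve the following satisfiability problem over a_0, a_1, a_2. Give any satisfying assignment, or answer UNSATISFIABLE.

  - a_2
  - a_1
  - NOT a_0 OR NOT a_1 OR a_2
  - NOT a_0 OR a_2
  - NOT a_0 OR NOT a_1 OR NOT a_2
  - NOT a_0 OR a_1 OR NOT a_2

a_0=F, a_1=T, a_2=T

Unit clause (a_2) forces a_2 = True.
Unit clause (a_1) forces a_1 = True.
In (NOT a_0 OR NOT a_1 OR NOT a_2) only NOT a_0 is left, so a_0 = False.
Check each clause:
  (a_2): a_2 holds.
  (a_1): a_1 holds.
  (NOT a_0 OR NOT a_1 OR a_2): NOT a_0 holds.
  (NOT a_0 OR a_2): NOT a_0 holds.
  (NOT a_0 OR NOT a_1 OR NOT a_2): NOT a_0 holds.
  (NOT a_0 OR a_1 OR NOT a_2): NOT a_0 holds.
All clauses satisfied.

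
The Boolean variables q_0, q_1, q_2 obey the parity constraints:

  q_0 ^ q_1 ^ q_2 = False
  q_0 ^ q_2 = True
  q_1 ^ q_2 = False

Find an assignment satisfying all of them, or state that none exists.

q_0 = False, q_1 = True, q_2 = True

q_0 ^ q_1 ^ q_2 = F ^ T ^ T = False ✓
q_0 ^ q_2 = F ^ T = True ✓
q_1 ^ q_2 = T ^ T = False ✓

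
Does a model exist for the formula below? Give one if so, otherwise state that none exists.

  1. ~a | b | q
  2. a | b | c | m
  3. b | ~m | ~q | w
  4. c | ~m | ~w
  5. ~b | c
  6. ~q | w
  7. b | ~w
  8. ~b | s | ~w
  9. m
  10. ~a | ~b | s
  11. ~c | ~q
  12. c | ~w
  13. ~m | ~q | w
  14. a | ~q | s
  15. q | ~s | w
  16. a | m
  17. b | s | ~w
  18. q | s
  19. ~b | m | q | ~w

m: True, q: False, s: True, a: True, c: True, b: True, w: True

Unit clause (m) forces m = True.
Try q = True:
  (~q | w) forces w = True.
  (c | ~m | ~w) forces c = True.
  clause (~c | ~q) is falsified — backtrack.
So q = False.
  then (q | s) forces s = True.
  then (q | ~s | w) forces w = True.
  then (c | ~m | ~w) forces c = True.
  then (b | ~w) forces b = True.
Set a = True.
All clauses satisfied.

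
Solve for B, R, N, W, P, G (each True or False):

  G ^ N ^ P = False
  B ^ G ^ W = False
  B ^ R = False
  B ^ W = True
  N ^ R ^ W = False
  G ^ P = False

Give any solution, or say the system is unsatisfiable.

The formula is unsatisfiable.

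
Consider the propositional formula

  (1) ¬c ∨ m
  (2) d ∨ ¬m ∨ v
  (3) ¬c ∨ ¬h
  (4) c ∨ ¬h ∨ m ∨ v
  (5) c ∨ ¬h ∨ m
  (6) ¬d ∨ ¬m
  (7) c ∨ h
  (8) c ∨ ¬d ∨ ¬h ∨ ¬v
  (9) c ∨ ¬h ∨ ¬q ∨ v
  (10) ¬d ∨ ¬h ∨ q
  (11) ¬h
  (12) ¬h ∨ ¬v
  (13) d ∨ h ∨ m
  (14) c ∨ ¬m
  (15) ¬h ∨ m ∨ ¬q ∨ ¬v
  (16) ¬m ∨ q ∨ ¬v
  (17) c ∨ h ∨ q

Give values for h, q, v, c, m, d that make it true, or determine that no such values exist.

Unit clause (¬h) forces h = False.
In (c ∨ h) only c is left, so c = True.
In (¬c ∨ m) only m is left, so m = True.
In (¬d ∨ ¬m) only ¬d is left, so d = False.
In (d ∨ ¬m ∨ v) only v is left, so v = True.
In (¬m ∨ q ∨ ¬v) only q is left, so q = True.
All clauses satisfied.

h: False; q: True; v: True; c: True; m: True; d: False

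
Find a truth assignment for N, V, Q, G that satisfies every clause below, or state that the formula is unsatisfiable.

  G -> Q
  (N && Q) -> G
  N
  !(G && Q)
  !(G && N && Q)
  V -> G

N = True, V = False, Q = False, G = False

Unit clause (N) forces N = True.
Set V = False.
Try Q = True:
  (!G || !N || !Q) forces G = False.
  clause (G || !N || !Q) is falsified — backtrack.
So Q = False.
  then (!G || Q) forces G = False.
All clauses satisfied.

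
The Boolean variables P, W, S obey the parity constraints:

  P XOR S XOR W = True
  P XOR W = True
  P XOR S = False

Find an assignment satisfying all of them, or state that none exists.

P = False, W = True, S = False

P XOR S XOR W = F XOR F XOR T = True ✓
P XOR W = F XOR T = True ✓
P XOR S = F XOR F = False ✓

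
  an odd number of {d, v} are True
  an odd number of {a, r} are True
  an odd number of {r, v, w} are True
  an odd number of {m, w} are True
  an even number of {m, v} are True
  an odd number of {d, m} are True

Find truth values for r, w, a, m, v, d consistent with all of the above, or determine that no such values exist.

r = False, w = False, a = True, m = True, v = True, d = False

{d, v}: 1 true → odd ✓
{a, r}: 1 true → odd ✓
{r, v, w}: 1 true → odd ✓
{m, w}: 1 true → odd ✓
{m, v}: 2 true → even ✓
{d, m}: 1 true → odd ✓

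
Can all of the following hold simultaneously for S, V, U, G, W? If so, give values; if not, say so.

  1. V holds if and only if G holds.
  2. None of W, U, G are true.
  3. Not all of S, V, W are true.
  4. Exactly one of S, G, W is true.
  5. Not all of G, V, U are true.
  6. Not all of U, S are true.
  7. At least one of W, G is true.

Case U = True:
  Constraint (2) is violated (U=T) — contradiction.
Case U = False:
  (2) forces W = False.
  (2) forces G = False.
  Constraint (7) is violated (W=F, G=F) — contradiction.
Both cases fail — unsatisfiable.

No satisfying assignment exists.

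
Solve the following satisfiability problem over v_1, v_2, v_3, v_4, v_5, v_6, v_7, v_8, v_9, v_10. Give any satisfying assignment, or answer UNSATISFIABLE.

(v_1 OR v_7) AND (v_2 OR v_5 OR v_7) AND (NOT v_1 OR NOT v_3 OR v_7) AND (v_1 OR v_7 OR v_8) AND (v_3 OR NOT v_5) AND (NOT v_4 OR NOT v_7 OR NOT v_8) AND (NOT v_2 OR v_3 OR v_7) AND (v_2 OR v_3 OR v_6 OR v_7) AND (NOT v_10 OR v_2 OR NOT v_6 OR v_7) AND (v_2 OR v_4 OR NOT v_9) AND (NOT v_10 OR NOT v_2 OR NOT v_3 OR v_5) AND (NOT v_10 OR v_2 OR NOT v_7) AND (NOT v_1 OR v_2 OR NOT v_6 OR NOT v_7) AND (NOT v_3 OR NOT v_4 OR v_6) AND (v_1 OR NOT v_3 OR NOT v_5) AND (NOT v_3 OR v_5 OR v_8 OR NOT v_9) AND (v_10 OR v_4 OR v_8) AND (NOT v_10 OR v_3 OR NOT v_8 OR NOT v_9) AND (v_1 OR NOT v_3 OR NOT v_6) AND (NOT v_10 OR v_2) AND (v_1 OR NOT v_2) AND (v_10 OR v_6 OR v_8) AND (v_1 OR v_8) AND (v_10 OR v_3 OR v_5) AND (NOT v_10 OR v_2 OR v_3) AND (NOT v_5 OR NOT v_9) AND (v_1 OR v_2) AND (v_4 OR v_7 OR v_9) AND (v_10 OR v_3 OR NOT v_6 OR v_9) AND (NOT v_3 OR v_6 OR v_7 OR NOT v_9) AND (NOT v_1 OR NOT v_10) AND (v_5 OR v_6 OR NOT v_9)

v_1: True; v_2: True; v_3: True; v_4: True; v_5: True; v_6: True; v_7: True; v_8: False; v_9: False; v_10: False

Try v_1 = False:
  (v_1 OR v_7) forces v_7 = True.
  (v_1 OR NOT v_2) forces v_2 = False.
  clause (v_1 OR v_2) is falsified — backtrack.
So v_1 = True.
  then (NOT v_1 OR NOT v_10) forces v_10 = False.
Set v_2 = True.
Set v_3 = True.
  then (NOT v_1 OR NOT v_3 OR v_7) forces v_7 = True.
Set v_4 = True.
  then (NOT v_4 OR NOT v_7 OR NOT v_8) forces v_8 = False.
  then (NOT v_3 OR NOT v_4 OR v_6) forces v_6 = True.
Set v_5 = True.
  then (NOT v_5 OR NOT v_9) forces v_9 = False.
All clauses satisfied.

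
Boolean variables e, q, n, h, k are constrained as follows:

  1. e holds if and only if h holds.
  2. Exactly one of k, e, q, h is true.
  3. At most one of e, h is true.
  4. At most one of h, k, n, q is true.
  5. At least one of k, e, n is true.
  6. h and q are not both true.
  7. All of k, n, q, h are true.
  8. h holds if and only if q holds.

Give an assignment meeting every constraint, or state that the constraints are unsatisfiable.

Case h = True:
  (1) with h=T forces e = True.
  Constraint (2) is violated (e=T, h=T) — contradiction.
Case h = False:
  Constraint (7) is violated (h=F) — contradiction.
Both cases fail — unsatisfiable.

The formula is unsatisfiable.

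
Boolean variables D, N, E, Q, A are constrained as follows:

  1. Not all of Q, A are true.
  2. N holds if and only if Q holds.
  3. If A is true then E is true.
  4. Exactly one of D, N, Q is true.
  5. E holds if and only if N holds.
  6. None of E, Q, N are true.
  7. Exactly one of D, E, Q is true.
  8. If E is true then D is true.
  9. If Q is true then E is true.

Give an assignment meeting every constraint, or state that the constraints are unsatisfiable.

D: True; N: False; E: False; Q: False; A: False

  (1) {Q, A}: 0/2 true — not all ✓
  (2) N=F, Q=F — same ✓
  (3) A=F ⇒ E: vacuous ✓
  (4) {D, N, Q}: 1 true — exactly one ✓
  (5) E=F, N=F — same ✓
  (6) {E, Q, N}: 0 true — none ✓
  (7) {D, E, Q}: 1 true — exactly one ✓
  (8) E=F ⇒ D: vacuous ✓
  (9) Q=F ⇒ E: vacuous ✓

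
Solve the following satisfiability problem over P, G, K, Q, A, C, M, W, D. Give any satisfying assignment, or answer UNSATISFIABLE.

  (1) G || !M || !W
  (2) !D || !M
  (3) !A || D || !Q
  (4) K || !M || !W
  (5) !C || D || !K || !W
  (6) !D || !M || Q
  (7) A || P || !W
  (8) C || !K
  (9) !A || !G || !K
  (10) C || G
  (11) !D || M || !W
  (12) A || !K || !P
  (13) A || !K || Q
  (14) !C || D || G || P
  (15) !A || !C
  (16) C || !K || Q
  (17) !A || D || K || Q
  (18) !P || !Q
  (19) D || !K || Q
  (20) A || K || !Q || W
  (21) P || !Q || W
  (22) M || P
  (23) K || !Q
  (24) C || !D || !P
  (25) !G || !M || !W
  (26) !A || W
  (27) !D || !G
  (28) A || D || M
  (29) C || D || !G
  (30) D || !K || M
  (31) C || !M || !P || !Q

Set P = False.
  then (M || P) forces M = True.
  then (!D || !M) forces D = False.
Try G = False:
  (G || !M || !W) forces W = False.
  (C || G) forces C = True.
  clause (!C || D || G || P) is falsified — backtrack.
So G = True.
  then (!G || !M || !W) forces W = False.
  then (!A || W) forces A = False.
  then (C || D || !G) forces C = True.
  then (P || !Q || W) forces Q = False.
  then (A || !K || Q) forces K = False.
All clauses satisfied.

P=F; G=T; K=F; Q=F; A=F; C=T; M=T; W=F; D=F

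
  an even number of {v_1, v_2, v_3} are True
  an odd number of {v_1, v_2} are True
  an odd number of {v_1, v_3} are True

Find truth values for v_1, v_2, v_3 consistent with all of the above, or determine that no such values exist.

v_1: False, v_2: True, v_3: True

{v_1, v_2, v_3}: 2 true → even ✓
{v_1, v_2}: 1 true → odd ✓
{v_1, v_3}: 1 true → odd ✓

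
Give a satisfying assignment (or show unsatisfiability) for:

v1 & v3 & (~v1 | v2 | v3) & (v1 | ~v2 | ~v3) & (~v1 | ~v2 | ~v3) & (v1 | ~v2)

Unit clause (v1) forces v1 = True.
Unit clause (v3) forces v3 = True.
In (~v1 | ~v2 | ~v3) only ~v2 is left, so v2 = False.
Check each clause:
  (v1): v1 holds.
  (v3): v3 holds.
  (~v1 | v2 | v3): v3 holds.
  (v1 | ~v2 | ~v3): v1 holds.
  (~v1 | ~v2 | ~v3): ~v2 holds.
  (v1 | ~v2): v1 holds.
All clauses satisfied.

v1: True, v2: False, v3: True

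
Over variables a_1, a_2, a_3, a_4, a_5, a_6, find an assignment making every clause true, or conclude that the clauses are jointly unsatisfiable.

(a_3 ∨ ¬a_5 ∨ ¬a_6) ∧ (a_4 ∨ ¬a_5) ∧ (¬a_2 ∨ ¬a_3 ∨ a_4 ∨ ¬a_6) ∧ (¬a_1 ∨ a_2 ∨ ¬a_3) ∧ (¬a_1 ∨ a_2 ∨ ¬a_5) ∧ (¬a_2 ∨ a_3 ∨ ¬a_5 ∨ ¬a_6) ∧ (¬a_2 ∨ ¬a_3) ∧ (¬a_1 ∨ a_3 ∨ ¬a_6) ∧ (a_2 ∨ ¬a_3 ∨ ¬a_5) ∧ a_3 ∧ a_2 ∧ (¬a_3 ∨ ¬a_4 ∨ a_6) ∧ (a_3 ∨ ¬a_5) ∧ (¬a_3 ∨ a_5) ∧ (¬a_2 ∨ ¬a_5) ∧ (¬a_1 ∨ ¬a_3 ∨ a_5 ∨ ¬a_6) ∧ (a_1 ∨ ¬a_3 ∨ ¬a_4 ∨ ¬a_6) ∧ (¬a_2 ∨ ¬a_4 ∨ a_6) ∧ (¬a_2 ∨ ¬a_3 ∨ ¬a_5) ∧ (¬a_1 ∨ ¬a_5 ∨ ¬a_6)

No satisfying assignment exists.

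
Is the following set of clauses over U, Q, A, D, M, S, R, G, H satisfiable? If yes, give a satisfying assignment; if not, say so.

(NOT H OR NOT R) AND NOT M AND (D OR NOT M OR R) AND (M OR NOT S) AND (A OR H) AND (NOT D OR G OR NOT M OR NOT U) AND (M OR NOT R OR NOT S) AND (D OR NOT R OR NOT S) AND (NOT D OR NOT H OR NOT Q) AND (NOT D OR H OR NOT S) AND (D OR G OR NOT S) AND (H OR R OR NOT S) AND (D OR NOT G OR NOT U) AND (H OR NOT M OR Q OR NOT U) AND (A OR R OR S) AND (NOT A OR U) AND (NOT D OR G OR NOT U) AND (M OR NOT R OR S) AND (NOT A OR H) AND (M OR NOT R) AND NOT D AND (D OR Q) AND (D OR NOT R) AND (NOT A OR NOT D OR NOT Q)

U=T; Q=T; A=T; D=F; M=F; S=F; R=F; G=F; H=T

Unit clause (NOT M) forces M = False.
In (M OR NOT S) only NOT S is left, so S = False.
In (M OR NOT R OR S) only NOT R is left, so R = False.
Unit clause (NOT D) forces D = False.
In (D OR Q) only Q is left, so Q = True.
In (A OR R OR S) only A is left, so A = True.
In (NOT A OR U) only U is left, so U = True.
In (NOT A OR H) only H is left, so H = True.
In (D OR NOT G OR NOT U) only NOT G is left, so G = False.
All clauses satisfied.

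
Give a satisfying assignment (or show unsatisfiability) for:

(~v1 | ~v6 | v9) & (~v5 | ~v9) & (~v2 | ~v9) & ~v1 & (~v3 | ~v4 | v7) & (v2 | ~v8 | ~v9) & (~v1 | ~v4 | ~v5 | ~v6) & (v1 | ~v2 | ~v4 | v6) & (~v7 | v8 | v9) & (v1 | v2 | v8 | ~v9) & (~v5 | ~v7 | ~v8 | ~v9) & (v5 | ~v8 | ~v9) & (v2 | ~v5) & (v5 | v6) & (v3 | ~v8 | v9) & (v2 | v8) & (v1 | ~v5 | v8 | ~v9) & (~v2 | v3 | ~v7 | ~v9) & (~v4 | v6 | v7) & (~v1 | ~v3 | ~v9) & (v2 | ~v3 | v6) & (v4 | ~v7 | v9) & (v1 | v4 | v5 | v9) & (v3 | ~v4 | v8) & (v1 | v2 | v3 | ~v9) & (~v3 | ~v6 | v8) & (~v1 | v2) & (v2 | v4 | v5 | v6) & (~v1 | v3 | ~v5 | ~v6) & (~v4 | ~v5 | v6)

v1: False, v2: True, v3: True, v4: False, v5: True, v6: True, v7: False, v8: True, v9: False

Unit clause (~v1) forces v1 = False.
Set v2 = True.
  then (~v2 | ~v9) forces v9 = False.
Set v3 = True.
Set v4 = False.
  then (v4 | ~v7 | v9) forces v7 = False.
  then (v1 | v4 | v5 | v9) forces v5 = True.
Set v6 = True.
  then (~v3 | ~v6 | v8) forces v8 = True.
All clauses satisfied.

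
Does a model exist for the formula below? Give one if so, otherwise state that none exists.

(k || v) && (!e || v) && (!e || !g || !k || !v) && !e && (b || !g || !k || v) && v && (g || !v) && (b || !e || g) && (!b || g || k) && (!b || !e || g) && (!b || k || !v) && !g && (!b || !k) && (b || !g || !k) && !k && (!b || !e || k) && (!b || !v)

The formula is unsatisfiable.

Case g = True:
  Clause (!g) is falsified — contradiction.
Case g = False:
  (!e) forces e = False.
  (v) forces v = True.
  Clause (g || !v) is falsified — contradiction.
Both cases fail, so the formula is unsatisfiable.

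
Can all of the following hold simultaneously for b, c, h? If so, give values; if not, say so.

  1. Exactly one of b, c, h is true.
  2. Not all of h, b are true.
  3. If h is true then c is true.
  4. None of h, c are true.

b = True, c = False, h = False

  (1) {b, c, h}: 1 true — exactly one ✓
  (2) {h, b}: 1/2 true — not all ✓
  (3) h=F ⇒ c: vacuous ✓
  (4) {h, c}: 0 true — none ✓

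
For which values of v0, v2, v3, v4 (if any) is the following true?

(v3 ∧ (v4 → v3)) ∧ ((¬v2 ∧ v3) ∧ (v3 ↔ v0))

v0 = True, v2 = False, v3 = True, v4 = False

  v3 ∧ (v4 → v3) = True
    v4 → v3 = True
  (¬v2 ∧ v3) ∧ (v3 ↔ v0) = True
    ¬v2 ∧ v3 = True
      ¬v2 = True
    v3 ↔ v0 = True
Both conjuncts True, so the formula holds.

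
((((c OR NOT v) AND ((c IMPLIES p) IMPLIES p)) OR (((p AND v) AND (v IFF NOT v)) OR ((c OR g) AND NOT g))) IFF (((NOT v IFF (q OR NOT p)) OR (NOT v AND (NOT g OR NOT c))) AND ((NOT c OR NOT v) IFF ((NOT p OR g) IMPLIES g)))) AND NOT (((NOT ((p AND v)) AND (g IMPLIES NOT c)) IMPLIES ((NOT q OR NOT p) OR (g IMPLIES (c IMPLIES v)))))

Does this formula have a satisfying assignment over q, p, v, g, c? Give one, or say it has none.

Unsatisfiable — no assignment works.

The conjunct NOT (((NOT ((p AND v)) AND (g IMPLIES NOT c)) IMPLIES ((NOT q OR NOT p) OR (g IMPLIES (c IMPLIES v))))) is unsatisfiable on its own:
  v = True: this becomes NOT (((NOT p AND (g IMPLIES NOT c)) IMPLIES True)) = False.
  v = False: simplifies to NOT (((g IMPLIES NOT c) IMPLIES ((NOT q OR NOT p) OR (g IMPLIES NOT c)))).
    g = True: simplifies to NOT ((NOT c IMPLIES ((NOT q OR NOT p) OR NOT c))).
      c = True: this becomes NOT ((False IMPLIES (NOT q OR NOT p))) = False.
      c = False: this becomes NOT ((True IMPLIES True)) = False.
    g = False: this becomes NOT ((True IMPLIES True)) = False.
So the whole conjunction is unsatisfiable.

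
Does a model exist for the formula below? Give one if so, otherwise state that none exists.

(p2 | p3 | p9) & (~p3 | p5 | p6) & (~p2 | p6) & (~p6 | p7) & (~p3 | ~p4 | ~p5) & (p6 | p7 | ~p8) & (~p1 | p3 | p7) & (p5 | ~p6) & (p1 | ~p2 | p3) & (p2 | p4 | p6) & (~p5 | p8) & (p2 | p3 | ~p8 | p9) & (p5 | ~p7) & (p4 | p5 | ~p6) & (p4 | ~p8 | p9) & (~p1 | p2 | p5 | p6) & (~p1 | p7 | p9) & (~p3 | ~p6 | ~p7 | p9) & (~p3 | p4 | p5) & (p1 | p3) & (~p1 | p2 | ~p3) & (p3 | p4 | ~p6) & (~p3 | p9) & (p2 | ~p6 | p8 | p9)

p1: True, p2: True, p3: False, p4: True, p5: True, p6: True, p7: True, p8: True, p9: False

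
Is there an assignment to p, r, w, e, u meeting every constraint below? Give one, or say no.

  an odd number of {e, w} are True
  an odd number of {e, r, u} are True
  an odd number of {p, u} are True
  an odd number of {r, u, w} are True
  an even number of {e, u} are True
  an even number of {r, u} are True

Adding constraints 1, 2, 4 mod 2: every variable appears an even number of times on the left, so the left side is 0.
But the right sides sum to 1 (mod 2). 0 ≠ 1 — the system is inconsistent.

The formula is unsatisfiable.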